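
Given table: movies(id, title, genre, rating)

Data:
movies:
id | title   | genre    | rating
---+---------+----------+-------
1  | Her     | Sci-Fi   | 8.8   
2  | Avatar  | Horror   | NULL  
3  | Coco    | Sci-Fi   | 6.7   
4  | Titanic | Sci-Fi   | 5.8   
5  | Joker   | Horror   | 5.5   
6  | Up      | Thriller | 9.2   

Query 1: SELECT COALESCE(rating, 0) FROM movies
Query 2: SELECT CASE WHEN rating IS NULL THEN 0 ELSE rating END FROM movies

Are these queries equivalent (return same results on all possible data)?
Yes, equivalent

Both queries return: [(0,), (5.5,), (5.8,), (6.7,), (8.8,), (9.2,)]

Reason: COALESCE vs CASE for NULL handling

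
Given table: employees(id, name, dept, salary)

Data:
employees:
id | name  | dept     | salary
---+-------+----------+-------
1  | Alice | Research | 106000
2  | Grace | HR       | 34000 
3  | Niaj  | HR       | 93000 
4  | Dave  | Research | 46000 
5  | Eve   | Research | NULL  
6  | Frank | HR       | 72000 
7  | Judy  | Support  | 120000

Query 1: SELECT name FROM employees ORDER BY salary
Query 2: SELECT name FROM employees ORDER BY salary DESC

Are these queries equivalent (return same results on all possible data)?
No, not equivalent

Query 1 returns: [('Eve',), ('Grace',), ('Dave',), ('Frank',), ('Niaj',), ('Alice',), ('Judy',)]
Query 2 returns: [('Judy',), ('Alice',), ('Niaj',), ('Frank',), ('Dave',), ('Grace',), ('Eve',)]

Reason: ASC vs DESC gives opposite ordering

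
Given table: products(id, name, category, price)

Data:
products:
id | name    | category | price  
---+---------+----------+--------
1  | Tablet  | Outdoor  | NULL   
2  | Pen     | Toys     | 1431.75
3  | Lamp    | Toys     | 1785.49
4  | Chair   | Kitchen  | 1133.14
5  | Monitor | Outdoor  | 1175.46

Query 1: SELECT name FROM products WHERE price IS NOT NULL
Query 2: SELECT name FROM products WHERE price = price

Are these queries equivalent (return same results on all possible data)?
Yes, equivalent

Both queries return: [('Chair',), ('Lamp',), ('Monitor',), ('Pen',)]

Reason: IS NOT NULL vs self-equality (both exclude NULLs)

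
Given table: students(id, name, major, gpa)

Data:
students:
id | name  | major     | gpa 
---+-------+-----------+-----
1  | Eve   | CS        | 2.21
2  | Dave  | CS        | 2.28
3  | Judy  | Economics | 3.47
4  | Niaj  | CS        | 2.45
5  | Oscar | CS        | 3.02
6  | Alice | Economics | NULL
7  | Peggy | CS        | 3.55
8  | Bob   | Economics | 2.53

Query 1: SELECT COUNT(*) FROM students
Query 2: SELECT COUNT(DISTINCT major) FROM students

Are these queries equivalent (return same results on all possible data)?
No, not equivalent

Query 1 returns: [(8,)]
Query 2 returns: [(2,)]

Reason: COUNT(*) counts rows, COUNT(DISTINCT major) counts unique majors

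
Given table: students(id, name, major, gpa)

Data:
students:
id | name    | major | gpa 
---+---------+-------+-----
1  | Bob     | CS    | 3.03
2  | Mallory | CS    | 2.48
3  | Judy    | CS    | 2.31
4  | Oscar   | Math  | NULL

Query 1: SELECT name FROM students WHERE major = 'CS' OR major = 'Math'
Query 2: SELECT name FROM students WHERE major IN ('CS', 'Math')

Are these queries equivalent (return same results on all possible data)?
Yes, equivalent

Both queries return: [('Bob',), ('Judy',), ('Mallory',), ('Oscar',)]

Reason: OR vs IN are equivalent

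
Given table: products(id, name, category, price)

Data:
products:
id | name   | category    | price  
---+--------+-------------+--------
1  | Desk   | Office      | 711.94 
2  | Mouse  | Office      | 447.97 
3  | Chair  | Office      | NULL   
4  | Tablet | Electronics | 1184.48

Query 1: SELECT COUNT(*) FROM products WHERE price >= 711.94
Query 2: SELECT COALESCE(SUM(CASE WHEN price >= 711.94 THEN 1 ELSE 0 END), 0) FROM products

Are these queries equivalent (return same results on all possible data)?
Yes, equivalent

Both queries return: [(2,)]

Reason: COUNT with WHERE vs conditional SUM (COALESCE handles empty-table NULL)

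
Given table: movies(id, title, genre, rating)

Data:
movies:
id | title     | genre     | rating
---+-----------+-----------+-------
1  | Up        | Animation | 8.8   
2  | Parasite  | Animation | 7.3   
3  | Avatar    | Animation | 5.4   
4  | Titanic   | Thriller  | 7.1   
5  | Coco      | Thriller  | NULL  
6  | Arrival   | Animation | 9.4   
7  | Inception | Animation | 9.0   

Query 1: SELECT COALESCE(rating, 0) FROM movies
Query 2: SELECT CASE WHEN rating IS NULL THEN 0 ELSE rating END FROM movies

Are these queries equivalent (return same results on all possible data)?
Yes, equivalent

Both queries return: [(0,), (5.4,), (7.1,), (7.3,), (8.8,), (9.0,), (9.4,)]

Reason: COALESCE vs CASE for NULL handling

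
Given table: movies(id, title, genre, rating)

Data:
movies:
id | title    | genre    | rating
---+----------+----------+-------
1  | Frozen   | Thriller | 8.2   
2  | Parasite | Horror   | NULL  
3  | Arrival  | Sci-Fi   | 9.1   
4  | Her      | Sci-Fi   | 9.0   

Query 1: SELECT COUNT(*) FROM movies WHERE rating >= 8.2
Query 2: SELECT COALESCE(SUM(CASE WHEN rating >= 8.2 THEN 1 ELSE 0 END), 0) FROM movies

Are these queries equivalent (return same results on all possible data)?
Yes, equivalent

Both queries return: [(3,)]

Reason: COUNT with WHERE vs conditional SUM (COALESCE handles empty-table NULL)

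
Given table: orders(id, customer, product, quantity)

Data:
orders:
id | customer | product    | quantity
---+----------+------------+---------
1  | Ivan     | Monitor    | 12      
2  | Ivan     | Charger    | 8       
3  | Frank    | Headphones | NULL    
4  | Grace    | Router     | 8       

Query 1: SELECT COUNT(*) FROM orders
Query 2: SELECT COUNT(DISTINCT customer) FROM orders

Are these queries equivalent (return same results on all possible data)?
No, not equivalent

Query 1 returns: [(4,)]
Query 2 returns: [(3,)]

Reason: COUNT(*) counts rows, COUNT(DISTINCT customer) counts unique customers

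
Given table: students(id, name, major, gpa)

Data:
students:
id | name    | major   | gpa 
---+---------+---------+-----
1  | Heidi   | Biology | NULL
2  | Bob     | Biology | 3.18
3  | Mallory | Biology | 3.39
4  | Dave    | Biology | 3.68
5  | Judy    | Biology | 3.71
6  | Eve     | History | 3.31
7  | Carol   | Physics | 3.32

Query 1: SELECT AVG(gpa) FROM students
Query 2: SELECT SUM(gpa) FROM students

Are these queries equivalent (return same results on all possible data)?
No, not equivalent

Query 1 returns: [(3.4316666666666666,)]
Query 2 returns: [(20.59,)]

Reason: AVG vs SUM give different aggregate values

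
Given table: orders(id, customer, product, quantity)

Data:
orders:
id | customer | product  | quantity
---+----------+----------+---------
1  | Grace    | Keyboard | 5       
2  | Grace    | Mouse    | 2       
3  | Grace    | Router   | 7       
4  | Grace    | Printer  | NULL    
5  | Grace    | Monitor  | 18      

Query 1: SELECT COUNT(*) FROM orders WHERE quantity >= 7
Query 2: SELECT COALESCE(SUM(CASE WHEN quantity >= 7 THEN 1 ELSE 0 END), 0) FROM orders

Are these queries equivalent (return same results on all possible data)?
Yes, equivalent

Both queries return: [(2,)]

Reason: COUNT with WHERE vs conditional SUM (COALESCE handles empty-table NULL)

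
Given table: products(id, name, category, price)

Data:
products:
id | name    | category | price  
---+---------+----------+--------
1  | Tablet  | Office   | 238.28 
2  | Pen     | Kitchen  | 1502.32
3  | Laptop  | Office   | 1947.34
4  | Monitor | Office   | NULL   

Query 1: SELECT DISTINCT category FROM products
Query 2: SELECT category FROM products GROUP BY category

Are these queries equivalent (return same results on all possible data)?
Yes, equivalent

Both queries return: [('Kitchen',), ('Office',)]

Reason: Both get unique categorys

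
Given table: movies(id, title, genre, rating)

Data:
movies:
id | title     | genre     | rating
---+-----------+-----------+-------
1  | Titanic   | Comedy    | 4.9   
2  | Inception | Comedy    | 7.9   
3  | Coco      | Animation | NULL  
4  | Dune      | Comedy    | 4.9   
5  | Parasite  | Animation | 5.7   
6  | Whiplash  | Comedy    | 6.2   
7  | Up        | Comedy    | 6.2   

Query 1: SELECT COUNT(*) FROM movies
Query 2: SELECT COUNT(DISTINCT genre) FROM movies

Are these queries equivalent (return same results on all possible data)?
No, not equivalent

Query 1 returns: [(7,)]
Query 2 returns: [(2,)]

Reason: COUNT(*) counts rows, COUNT(DISTINCT genre) counts unique genres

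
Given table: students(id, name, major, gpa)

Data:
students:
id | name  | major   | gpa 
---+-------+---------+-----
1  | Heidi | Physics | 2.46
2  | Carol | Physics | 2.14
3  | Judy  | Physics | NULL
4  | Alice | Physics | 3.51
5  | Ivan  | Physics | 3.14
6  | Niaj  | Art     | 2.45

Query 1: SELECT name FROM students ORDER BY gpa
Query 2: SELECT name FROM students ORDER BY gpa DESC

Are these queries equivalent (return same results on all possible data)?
No, not equivalent

Query 1 returns: [('Judy',), ('Carol',), ('Niaj',), ('Heidi',), ('Ivan',), ('Alice',)]
Query 2 returns: [('Alice',), ('Ivan',), ('Heidi',), ('Niaj',), ('Carol',), ('Judy',)]

Reason: ASC vs DESC gives opposite ordering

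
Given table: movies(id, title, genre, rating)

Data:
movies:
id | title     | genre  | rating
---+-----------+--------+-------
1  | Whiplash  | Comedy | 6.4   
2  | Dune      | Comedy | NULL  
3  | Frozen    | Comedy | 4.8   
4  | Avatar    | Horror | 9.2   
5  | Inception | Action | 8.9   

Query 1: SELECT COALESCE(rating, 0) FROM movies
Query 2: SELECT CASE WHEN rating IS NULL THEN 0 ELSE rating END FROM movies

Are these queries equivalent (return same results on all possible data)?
Yes, equivalent

Both queries return: [(0,), (4.8,), (6.4,), (8.9,), (9.2,)]

Reason: COALESCE vs CASE for NULL handling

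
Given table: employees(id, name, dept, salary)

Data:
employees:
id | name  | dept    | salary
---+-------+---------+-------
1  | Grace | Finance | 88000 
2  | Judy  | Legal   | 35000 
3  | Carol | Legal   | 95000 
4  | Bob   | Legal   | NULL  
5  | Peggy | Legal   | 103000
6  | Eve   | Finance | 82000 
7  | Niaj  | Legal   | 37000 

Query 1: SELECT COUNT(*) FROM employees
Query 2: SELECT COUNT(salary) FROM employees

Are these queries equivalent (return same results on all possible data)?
No, not equivalent

Query 1 returns: [(7,)]
Query 2 returns: [(6,)]

Reason: COUNT(*) includes NULLs, COUNT(column) excludes them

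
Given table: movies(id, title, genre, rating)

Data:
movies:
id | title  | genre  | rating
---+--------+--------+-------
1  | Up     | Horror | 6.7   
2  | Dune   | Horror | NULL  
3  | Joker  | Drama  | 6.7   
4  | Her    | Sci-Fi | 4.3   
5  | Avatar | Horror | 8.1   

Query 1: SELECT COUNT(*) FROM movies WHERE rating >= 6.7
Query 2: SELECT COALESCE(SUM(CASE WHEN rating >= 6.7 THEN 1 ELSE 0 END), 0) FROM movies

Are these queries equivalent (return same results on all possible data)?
Yes, equivalent

Both queries return: [(3,)]

Reason: COUNT with WHERE vs conditional SUM (COALESCE handles empty-table NULL)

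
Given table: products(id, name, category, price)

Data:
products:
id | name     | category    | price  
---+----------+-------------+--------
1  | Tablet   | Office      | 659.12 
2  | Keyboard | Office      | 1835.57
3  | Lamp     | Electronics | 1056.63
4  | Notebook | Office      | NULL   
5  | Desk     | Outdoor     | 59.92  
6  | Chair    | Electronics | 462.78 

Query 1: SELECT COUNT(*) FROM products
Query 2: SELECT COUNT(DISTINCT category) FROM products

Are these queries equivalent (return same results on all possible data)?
No, not equivalent

Query 1 returns: [(6,)]
Query 2 returns: [(3,)]

Reason: COUNT(*) counts rows, COUNT(DISTINCT category) counts unique categorys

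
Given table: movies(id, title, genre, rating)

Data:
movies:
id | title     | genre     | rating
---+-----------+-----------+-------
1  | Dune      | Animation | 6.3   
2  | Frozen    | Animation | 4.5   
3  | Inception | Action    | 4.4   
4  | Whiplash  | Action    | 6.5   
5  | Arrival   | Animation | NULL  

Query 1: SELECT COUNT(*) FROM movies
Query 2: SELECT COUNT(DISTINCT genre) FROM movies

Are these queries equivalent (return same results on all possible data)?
No, not equivalent

Query 1 returns: [(5,)]
Query 2 returns: [(2,)]

Reason: COUNT(*) counts rows, COUNT(DISTINCT genre) counts unique genres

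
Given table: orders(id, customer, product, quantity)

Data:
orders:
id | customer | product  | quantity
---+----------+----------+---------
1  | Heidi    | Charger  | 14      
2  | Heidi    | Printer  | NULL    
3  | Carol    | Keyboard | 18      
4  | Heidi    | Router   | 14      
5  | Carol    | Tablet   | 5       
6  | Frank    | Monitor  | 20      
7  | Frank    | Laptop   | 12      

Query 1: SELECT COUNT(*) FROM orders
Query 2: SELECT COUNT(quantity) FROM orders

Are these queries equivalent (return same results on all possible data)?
No, not equivalent

Query 1 returns: [(7,)]
Query 2 returns: [(6,)]

Reason: COUNT(*) includes NULLs, COUNT(column) excludes them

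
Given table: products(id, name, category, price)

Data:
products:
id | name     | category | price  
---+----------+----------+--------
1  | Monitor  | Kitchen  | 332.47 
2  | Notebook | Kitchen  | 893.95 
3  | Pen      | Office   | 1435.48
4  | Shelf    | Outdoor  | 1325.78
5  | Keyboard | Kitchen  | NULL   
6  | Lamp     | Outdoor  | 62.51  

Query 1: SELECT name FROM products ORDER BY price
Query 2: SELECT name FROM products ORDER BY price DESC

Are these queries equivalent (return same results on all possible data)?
No, not equivalent

Query 1 returns: [('Keyboard',), ('Lamp',), ('Monitor',), ('Notebook',), ('Shelf',), ('Pen',)]
Query 2 returns: [('Pen',), ('Shelf',), ('Notebook',), ('Monitor',), ('Lamp',), ('Keyboard',)]

Reason: ASC vs DESC gives opposite ordering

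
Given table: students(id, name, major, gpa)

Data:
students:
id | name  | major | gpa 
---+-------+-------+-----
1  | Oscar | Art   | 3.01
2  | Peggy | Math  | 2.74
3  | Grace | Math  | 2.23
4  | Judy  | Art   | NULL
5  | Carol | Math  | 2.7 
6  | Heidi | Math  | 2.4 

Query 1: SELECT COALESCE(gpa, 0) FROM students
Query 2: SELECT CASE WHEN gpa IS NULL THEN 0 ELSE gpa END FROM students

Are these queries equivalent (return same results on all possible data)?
Yes, equivalent

Both queries return: [(0,), (2.23,), (2.4,), (2.7,), (2.74,), (3.01,)]

Reason: COALESCE vs CASE for NULL handling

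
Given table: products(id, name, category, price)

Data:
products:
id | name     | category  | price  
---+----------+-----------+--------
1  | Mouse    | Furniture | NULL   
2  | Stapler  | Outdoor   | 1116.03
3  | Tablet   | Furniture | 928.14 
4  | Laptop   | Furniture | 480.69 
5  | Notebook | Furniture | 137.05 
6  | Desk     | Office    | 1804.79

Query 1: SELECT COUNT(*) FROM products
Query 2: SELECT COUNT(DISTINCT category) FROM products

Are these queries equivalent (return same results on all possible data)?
No, not equivalent

Query 1 returns: [(6,)]
Query 2 returns: [(3,)]

Reason: COUNT(*) counts rows, COUNT(DISTINCT category) counts unique categorys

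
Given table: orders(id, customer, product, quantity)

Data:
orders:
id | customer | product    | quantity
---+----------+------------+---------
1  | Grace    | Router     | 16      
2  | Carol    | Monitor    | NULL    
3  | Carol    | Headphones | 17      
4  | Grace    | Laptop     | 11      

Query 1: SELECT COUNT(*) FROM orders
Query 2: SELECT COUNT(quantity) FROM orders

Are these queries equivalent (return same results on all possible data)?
No, not equivalent

Query 1 returns: [(4,)]
Query 2 returns: [(3,)]

Reason: COUNT(*) includes NULLs, COUNT(column) excludes them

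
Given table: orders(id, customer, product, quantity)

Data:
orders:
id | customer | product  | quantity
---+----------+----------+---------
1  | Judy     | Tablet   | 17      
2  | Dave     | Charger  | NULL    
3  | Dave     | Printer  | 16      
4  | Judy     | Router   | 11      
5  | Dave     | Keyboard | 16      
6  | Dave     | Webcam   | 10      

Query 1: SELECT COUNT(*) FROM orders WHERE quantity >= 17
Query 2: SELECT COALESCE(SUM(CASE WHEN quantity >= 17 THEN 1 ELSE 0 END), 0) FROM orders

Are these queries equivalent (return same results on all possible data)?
Yes, equivalent

Both queries return: [(1,)]

Reason: COUNT with WHERE vs conditional SUM (COALESCE handles empty-table NULL)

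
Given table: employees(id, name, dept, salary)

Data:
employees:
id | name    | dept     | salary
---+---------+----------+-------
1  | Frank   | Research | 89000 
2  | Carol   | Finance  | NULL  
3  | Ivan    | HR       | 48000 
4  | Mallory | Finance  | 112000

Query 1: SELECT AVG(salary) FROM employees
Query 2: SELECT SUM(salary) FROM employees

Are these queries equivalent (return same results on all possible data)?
No, not equivalent

Query 1 returns: [(83000.0,)]
Query 2 returns: [(249000,)]

Reason: AVG vs SUM give different aggregate values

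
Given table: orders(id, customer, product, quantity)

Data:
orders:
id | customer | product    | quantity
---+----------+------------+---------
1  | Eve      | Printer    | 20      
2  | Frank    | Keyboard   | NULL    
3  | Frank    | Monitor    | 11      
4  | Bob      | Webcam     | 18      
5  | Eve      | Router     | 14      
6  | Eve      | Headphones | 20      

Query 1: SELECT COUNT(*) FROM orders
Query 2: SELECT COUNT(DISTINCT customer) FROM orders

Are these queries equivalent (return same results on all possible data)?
No, not equivalent

Query 1 returns: [(6,)]
Query 2 returns: [(3,)]

Reason: COUNT(*) counts rows, COUNT(DISTINCT customer) counts unique customers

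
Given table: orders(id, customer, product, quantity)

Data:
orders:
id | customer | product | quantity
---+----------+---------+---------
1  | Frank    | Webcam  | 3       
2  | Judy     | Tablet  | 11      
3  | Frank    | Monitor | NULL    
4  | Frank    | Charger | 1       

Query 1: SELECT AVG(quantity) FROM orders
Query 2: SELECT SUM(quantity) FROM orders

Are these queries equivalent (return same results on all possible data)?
No, not equivalent

Query 1 returns: [(5.0,)]
Query 2 returns: [(15,)]

Reason: AVG vs SUM give different aggregate values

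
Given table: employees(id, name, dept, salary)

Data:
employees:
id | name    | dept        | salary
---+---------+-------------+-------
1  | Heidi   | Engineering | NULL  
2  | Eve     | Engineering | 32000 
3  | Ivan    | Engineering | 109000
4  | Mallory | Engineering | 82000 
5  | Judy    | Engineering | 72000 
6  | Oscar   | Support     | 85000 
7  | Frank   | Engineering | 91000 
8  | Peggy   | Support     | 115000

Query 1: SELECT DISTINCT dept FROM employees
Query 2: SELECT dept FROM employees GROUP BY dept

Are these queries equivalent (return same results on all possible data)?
Yes, equivalent

Both queries return: [('Engineering',), ('Support',)]

Reason: Both get unique depts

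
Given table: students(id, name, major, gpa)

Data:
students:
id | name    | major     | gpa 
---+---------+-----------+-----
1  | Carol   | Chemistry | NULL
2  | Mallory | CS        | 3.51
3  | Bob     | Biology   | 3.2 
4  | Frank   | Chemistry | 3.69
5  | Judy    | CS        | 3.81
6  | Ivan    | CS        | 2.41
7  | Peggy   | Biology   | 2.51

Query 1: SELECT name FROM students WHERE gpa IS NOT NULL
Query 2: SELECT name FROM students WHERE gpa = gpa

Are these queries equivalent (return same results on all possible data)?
Yes, equivalent

Both queries return: [('Bob',), ('Frank',), ('Ivan',), ('Judy',), ('Mallory',), ('Peggy',)]

Reason: IS NOT NULL vs self-equality (both exclude NULLs)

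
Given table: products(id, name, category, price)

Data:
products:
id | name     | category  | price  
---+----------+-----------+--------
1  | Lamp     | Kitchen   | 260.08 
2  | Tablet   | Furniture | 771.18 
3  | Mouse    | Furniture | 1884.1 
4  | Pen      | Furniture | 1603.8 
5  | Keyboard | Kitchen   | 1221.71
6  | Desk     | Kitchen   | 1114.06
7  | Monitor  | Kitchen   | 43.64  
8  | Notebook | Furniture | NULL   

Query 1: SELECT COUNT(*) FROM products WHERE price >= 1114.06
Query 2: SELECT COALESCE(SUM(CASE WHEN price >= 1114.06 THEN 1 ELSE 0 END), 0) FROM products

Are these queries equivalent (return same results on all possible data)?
Yes, equivalent

Both queries return: [(4,)]

Reason: COUNT with WHERE vs conditional SUM (COALESCE handles empty-table NULL)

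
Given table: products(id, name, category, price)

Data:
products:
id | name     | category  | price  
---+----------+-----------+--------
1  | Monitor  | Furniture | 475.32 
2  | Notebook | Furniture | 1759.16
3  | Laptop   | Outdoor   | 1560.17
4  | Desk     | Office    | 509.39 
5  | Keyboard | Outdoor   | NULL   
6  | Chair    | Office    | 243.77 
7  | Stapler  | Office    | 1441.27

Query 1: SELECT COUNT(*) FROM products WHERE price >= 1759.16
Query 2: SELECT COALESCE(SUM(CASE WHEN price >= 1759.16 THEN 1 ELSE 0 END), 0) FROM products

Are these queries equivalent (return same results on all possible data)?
Yes, equivalent

Both queries return: [(1,)]

Reason: COUNT with WHERE vs conditional SUM (COALESCE handles empty-table NULL)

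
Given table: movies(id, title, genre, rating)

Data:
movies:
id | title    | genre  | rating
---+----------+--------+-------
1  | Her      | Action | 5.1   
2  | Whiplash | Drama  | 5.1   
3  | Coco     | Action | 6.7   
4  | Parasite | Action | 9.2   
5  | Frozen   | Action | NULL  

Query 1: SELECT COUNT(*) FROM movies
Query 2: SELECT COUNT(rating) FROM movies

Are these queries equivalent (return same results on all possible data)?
No, not equivalent

Query 1 returns: [(5,)]
Query 2 returns: [(4,)]

Reason: COUNT(*) includes NULLs, COUNT(column) excludes them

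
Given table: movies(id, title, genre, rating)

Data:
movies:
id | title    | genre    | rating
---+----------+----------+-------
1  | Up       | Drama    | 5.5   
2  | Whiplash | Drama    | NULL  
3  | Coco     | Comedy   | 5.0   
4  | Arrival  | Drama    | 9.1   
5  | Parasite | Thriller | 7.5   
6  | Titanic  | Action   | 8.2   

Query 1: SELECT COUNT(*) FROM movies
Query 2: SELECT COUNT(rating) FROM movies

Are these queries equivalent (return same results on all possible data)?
No, not equivalent

Query 1 returns: [(6,)]
Query 2 returns: [(5,)]

Reason: COUNT(*) includes NULLs, COUNT(column) excludes them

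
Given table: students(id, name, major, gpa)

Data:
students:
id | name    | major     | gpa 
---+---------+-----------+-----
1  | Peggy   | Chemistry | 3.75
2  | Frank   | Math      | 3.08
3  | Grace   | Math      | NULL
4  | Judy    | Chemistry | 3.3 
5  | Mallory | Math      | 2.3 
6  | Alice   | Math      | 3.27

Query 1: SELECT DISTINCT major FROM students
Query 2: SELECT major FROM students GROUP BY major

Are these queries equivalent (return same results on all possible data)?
Yes, equivalent

Both queries return: [('Chemistry',), ('Math',)]

Reason: Both get unique majors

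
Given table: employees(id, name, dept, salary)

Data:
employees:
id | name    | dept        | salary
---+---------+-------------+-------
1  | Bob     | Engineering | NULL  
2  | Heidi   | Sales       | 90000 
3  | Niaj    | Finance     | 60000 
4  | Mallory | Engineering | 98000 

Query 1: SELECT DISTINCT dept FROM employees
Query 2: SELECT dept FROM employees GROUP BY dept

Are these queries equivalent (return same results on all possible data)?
Yes, equivalent

Both queries return: [('Engineering',), ('Finance',), ('Sales',)]

Reason: Both get unique depts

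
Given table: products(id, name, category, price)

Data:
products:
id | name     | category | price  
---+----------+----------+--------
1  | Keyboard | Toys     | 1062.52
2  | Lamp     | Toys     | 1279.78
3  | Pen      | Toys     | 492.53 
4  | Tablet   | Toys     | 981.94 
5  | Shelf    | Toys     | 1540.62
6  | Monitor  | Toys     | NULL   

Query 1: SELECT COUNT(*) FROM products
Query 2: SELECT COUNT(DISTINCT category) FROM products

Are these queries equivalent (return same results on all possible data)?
No, not equivalent

Query 1 returns: [(6,)]
Query 2 returns: [(1,)]

Reason: COUNT(*) counts rows, COUNT(DISTINCT category) counts unique categorys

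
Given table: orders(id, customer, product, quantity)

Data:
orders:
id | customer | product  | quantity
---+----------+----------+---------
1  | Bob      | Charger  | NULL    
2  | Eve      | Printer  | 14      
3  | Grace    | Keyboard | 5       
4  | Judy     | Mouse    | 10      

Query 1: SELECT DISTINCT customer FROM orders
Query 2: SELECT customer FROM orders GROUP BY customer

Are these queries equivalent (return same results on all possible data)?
Yes, equivalent

Both queries return: [('Bob',), ('Eve',), ('Grace',), ('Judy',)]

Reason: Both get unique customers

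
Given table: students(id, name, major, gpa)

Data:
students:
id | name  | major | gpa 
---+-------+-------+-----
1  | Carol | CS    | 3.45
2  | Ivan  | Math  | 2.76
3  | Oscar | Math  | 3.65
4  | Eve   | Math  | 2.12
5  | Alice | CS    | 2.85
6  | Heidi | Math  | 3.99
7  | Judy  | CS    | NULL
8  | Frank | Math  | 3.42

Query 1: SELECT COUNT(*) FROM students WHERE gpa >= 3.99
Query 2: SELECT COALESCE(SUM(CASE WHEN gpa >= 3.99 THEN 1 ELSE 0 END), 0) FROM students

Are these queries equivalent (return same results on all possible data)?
Yes, equivalent

Both queries return: [(1,)]

Reason: COUNT with WHERE vs conditional SUM (COALESCE handles empty-table NULL)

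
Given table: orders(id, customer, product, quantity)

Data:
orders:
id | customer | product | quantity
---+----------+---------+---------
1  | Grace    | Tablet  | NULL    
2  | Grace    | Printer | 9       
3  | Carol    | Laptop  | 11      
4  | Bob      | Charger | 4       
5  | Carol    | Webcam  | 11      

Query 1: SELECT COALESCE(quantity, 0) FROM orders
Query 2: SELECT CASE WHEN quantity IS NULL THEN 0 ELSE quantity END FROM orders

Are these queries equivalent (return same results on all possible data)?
Yes, equivalent

Both queries return: [(0,), (4,), (9,), (11,), (11,)]

Reason: COALESCE vs CASE for NULL handling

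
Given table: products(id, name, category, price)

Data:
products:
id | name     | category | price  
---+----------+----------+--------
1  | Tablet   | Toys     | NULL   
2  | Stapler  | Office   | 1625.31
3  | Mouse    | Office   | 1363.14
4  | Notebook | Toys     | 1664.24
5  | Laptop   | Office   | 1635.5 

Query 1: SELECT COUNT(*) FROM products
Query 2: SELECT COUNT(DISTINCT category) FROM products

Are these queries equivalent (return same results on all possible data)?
No, not equivalent

Query 1 returns: [(5,)]
Query 2 returns: [(2,)]

Reason: COUNT(*) counts rows, COUNT(DISTINCT category) counts unique categorys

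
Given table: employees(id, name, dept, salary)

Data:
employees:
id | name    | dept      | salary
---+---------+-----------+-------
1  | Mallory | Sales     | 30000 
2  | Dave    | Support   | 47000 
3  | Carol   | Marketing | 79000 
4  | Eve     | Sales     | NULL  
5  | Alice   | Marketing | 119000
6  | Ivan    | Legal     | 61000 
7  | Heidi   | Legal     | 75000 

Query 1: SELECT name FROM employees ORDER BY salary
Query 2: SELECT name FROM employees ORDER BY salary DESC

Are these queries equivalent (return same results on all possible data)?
No, not equivalent

Query 1 returns: [('Eve',), ('Mallory',), ('Dave',), ('Ivan',), ('Heidi',), ('Carol',), ('Alice',)]
Query 2 returns: [('Alice',), ('Carol',), ('Heidi',), ('Ivan',), ('Dave',), ('Mallory',), ('Eve',)]

Reason: ASC vs DESC gives opposite ordering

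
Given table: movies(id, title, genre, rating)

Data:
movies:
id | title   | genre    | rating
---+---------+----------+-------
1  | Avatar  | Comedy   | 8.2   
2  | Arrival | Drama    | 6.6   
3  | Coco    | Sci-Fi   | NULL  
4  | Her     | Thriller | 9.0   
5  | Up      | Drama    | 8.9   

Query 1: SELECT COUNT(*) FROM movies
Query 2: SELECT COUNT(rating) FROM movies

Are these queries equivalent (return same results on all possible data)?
No, not equivalent

Query 1 returns: [(5,)]
Query 2 returns: [(4,)]

Reason: COUNT(*) includes NULLs, COUNT(column) excludes them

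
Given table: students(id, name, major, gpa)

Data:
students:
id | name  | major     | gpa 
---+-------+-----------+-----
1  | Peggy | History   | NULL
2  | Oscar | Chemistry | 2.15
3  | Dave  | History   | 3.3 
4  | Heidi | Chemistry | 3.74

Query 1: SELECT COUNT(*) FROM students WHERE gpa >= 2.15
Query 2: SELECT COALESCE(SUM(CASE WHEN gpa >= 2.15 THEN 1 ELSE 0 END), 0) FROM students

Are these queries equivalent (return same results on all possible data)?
Yes, equivalent

Both queries return: [(3,)]

Reason: COUNT with WHERE vs conditional SUM (COALESCE handles empty-table NULL)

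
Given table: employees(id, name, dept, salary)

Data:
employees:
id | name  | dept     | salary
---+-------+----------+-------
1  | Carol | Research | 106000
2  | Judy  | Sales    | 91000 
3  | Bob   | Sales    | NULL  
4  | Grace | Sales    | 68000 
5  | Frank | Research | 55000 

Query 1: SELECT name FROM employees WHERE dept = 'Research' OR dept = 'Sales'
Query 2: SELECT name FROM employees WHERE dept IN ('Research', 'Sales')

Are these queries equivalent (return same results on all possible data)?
Yes, equivalent

Both queries return: [('Bob',), ('Carol',), ('Frank',), ('Grace',), ('Judy',)]

Reason: OR vs IN are equivalent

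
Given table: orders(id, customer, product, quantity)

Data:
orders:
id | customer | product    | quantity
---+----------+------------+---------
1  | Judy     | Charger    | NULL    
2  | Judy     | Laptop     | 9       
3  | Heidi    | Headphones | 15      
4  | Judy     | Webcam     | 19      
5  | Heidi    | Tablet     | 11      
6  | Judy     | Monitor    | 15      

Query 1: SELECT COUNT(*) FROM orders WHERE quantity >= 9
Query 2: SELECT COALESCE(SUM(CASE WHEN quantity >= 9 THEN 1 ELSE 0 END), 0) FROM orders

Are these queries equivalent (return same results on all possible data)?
Yes, equivalent

Both queries return: [(5,)]

Reason: COUNT with WHERE vs conditional SUM (COALESCE handles empty-table NULL)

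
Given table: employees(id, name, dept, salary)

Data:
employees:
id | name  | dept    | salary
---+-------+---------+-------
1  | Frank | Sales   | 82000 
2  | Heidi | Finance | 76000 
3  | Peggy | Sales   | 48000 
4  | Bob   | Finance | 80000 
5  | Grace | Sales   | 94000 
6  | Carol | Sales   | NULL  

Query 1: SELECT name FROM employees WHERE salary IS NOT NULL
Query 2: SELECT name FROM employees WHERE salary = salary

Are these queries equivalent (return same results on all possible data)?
Yes, equivalent

Both queries return: [('Bob',), ('Frank',), ('Grace',), ('Heidi',), ('Peggy',)]

Reason: IS NOT NULL vs self-equality (both exclude NULLs)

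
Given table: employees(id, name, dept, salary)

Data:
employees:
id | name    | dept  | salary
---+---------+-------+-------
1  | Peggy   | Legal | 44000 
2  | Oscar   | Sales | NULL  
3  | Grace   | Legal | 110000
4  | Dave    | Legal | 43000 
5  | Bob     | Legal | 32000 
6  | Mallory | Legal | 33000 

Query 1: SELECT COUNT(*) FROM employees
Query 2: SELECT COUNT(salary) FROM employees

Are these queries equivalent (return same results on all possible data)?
No, not equivalent

Query 1 returns: [(6,)]
Query 2 returns: [(5,)]

Reason: COUNT(*) includes NULLs, COUNT(column) excludes them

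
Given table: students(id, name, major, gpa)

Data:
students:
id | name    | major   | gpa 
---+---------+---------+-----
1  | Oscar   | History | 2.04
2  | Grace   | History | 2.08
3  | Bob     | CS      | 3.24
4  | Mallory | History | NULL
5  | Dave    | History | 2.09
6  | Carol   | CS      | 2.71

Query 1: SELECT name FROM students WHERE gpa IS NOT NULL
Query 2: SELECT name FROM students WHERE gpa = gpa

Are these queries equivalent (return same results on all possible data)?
Yes, equivalent

Both queries return: [('Bob',), ('Carol',), ('Dave',), ('Grace',), ('Oscar',)]

Reason: IS NOT NULL vs self-equality (both exclude NULLs)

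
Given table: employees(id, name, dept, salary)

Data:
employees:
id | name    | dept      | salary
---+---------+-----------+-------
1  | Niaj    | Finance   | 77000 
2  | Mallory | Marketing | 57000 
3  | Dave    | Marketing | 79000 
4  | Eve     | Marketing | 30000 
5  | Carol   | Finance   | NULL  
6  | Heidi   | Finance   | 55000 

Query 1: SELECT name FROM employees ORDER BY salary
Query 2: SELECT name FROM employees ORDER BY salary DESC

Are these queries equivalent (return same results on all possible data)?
No, not equivalent

Query 1 returns: [('Carol',), ('Eve',), ('Heidi',), ('Mallory',), ('Niaj',), ('Dave',)]
Query 2 returns: [('Dave',), ('Niaj',), ('Mallory',), ('Heidi',), ('Eve',), ('Carol',)]

Reason: ASC vs DESC gives opposite ordering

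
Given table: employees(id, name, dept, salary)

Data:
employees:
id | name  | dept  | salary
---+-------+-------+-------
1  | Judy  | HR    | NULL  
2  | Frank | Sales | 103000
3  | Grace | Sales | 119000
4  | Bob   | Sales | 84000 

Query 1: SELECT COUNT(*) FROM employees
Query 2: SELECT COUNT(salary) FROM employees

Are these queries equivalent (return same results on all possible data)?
No, not equivalent

Query 1 returns: [(4,)]
Query 2 returns: [(3,)]

Reason: COUNT(*) includes NULLs, COUNT(column) excludes them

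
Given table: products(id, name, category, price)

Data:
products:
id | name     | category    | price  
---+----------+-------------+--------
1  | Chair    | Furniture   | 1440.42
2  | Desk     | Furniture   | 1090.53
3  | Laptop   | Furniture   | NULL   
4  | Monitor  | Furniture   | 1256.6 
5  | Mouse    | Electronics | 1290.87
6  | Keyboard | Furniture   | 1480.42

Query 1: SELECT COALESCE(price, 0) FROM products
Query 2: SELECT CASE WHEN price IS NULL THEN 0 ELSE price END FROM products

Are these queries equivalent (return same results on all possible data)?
Yes, equivalent

Both queries return: [(0,), (1090.53,), (1256.6,), (1290.87,), (1440.42,), (1480.42,)]

Reason: COALESCE vs CASE for NULL handling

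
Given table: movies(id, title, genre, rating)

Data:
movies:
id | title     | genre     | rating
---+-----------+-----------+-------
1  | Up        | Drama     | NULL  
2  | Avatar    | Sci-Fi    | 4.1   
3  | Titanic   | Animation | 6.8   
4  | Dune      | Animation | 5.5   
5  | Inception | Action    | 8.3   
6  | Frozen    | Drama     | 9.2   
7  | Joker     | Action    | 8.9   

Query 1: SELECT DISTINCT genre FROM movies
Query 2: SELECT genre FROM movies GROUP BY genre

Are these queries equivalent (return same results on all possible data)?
Yes, equivalent

Both queries return: [('Action',), ('Animation',), ('Drama',), ('Sci-Fi',)]

Reason: Both get unique genres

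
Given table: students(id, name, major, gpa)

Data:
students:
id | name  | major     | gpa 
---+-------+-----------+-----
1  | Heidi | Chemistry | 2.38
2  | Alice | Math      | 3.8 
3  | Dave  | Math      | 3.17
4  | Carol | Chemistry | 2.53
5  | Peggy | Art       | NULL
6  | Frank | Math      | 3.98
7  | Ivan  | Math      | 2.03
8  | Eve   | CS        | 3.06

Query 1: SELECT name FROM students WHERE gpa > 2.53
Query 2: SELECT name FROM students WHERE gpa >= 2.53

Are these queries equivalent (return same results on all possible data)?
No, not equivalent

Query 1 returns: [('Alice',), ('Dave',), ('Frank',), ('Eve',)]
Query 2 returns: [('Alice',), ('Dave',), ('Carol',), ('Frank',), ('Eve',)]

Reason: > vs >= gives different results when gpa = 2.53 exists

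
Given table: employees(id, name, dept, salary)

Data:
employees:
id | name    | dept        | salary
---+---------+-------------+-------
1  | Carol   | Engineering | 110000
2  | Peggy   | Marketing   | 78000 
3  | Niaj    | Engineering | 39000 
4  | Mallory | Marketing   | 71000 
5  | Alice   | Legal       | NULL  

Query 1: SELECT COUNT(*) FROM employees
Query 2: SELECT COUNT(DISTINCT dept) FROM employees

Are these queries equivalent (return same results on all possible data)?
No, not equivalent

Query 1 returns: [(5,)]
Query 2 returns: [(3,)]

Reason: COUNT(*) counts rows, COUNT(DISTINCT dept) counts unique depts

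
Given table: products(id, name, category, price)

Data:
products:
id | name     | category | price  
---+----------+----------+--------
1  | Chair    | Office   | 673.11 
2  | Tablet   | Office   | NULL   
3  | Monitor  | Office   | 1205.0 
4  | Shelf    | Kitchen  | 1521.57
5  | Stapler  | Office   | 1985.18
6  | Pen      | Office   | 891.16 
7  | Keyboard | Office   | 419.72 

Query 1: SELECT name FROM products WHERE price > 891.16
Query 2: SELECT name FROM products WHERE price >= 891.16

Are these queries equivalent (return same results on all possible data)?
No, not equivalent

Query 1 returns: [('Monitor',), ('Shelf',), ('Stapler',)]
Query 2 returns: [('Monitor',), ('Shelf',), ('Stapler',), ('Pen',)]

Reason: > vs >= gives different results when price = 891.16 exists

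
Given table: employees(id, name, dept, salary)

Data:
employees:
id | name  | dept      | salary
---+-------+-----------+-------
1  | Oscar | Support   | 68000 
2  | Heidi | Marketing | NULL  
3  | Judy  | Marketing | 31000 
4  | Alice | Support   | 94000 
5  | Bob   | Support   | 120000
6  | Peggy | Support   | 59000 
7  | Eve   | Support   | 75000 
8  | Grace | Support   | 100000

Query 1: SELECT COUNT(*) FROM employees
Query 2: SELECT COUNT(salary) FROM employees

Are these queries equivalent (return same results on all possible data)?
No, not equivalent

Query 1 returns: [(8,)]
Query 2 returns: [(7,)]

Reason: COUNT(*) includes NULLs, COUNT(column) excludes them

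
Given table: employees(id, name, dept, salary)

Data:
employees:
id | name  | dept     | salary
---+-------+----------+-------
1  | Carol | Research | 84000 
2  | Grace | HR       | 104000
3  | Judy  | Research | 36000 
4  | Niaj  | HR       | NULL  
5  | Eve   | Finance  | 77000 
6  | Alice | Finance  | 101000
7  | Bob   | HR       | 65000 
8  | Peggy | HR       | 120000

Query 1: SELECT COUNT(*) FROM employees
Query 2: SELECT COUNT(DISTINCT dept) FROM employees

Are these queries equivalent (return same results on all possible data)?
No, not equivalent

Query 1 returns: [(8,)]
Query 2 returns: [(3,)]

Reason: COUNT(*) counts rows, COUNT(DISTINCT dept) counts unique depts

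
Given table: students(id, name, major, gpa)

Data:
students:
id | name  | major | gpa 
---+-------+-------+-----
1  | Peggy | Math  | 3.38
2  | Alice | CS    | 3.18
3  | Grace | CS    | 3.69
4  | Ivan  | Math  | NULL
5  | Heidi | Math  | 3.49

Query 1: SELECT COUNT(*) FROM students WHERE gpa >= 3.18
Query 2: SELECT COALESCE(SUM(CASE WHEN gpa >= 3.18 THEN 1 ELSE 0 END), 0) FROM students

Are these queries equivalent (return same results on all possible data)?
Yes, equivalent

Both queries return: [(4,)]

Reason: COUNT with WHERE vs conditional SUM (COALESCE handles empty-table NULL)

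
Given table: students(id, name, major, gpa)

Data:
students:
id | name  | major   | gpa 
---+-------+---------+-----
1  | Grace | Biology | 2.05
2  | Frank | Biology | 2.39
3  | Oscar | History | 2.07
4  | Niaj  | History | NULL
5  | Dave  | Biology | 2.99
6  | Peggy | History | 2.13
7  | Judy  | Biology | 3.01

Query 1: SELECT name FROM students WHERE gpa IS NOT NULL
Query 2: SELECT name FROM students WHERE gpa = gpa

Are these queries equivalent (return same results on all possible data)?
Yes, equivalent

Both queries return: [('Dave',), ('Frank',), ('Grace',), ('Judy',), ('Oscar',), ('Peggy',)]

Reason: IS NOT NULL vs self-equality (both exclude NULLs)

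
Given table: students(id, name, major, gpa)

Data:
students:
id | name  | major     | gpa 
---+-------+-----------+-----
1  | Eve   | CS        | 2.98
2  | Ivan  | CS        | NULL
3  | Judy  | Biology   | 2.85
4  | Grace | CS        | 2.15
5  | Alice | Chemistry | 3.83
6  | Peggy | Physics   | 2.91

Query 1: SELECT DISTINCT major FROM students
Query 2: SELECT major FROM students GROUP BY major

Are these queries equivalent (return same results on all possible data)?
Yes, equivalent

Both queries return: [('Biology',), ('CS',), ('Chemistry',), ('Physics',)]

Reason: Both get unique majors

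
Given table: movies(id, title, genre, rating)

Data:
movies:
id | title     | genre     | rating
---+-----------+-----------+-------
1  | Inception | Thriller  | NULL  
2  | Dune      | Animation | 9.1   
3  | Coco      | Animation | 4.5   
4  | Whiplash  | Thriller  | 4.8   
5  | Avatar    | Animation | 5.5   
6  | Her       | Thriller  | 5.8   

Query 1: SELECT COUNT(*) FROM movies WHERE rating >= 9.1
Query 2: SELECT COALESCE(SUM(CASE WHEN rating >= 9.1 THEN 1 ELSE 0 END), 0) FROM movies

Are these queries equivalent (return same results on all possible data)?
Yes, equivalent

Both queries return: [(1,)]

Reason: COUNT with WHERE vs conditional SUM (COALESCE handles empty-table NULL)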